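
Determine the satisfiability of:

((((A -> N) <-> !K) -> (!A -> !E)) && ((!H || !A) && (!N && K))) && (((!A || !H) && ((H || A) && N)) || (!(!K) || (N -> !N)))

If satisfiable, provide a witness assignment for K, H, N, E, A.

K = True; H = False; N = False; E = False; A = True

  (((A -> N) <-> !K) -> (!A -> !E)) && ((!H || !A) && (!N && K)) = True
    ((A -> N) <-> !K) -> (!A -> !E) = True
      (A -> N) <-> !K = True
        A -> N = False
        !K = False
      !A -> !E = True
        !A = False
        !E = True
    (!H || !A) && (!N && K) = True
      !H || !A = True
        !H = True
        !A = False
      !N && K = True
        !N = True
  ((!A || !H) && ((H || A) && N)) || (!(!K) || (N -> !N)) = True
    (!A || !H) && ((H || A) && N) = False
      !A || !H = True
        !A = False
        !H = True
      (H || A) && N = False
        H || A = True
    !(!K) || (N -> !N) = True
      !(!K) = True
        !K = False
      N -> !N = True
        !N = True
Both conjuncts True, so the formula holds.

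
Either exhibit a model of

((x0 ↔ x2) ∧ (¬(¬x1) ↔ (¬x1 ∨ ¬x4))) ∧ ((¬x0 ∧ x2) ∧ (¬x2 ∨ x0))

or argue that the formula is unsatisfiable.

Case x1 = True: the formula simplifies to ((x0 ↔ x2) ∧ ¬x4) ∧ ((¬x0 ∧ x2) ∧ (¬x2 ∨ x0)).
  x2 = True: simplifies to (x0 ∧ ¬x4) ∧ (¬x0 ∧ x0).
    x0 = True: the conjunct ¬x0 is False.
    x0 = False: the conjunct x0 is False.
  x2 = False: the conjunct x2 is False.
Case x1 = False: the conjunct ¬(¬x1) ↔ (¬x1 ∨ ¬x4) becomes ¬True ↔ (True ∨ ¬x4) = False.
Both cases fail — unsatisfiable.

No satisfying assignment exists.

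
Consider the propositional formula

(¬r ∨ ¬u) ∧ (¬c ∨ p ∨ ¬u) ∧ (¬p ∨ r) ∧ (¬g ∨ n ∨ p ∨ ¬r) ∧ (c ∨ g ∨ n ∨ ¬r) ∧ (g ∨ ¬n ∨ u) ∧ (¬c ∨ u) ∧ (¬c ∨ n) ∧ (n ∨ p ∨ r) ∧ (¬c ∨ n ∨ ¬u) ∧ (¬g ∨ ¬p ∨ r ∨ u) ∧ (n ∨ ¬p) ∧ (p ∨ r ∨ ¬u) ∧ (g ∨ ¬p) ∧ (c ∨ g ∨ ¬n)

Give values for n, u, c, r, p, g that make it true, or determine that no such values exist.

Set n = True.
Try u = True:
  (¬r ∨ ¬u) forces r = False.
  (¬p ∨ r) forces p = False.
  clause (p ∨ r ∨ ¬u) is falsified — backtrack.
So u = False.
  then (g ∨ ¬n ∨ u) forces g = True.
  then (¬c ∨ u) forces c = False.
Set r = True.
Set p = True.
All clauses satisfied.

n = True, u = False, c = False, r = True, p = True, g = True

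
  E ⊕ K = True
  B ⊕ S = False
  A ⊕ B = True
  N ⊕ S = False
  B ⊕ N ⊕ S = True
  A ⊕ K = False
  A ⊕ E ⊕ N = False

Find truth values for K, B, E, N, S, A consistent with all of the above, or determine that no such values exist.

K=F, B=T, E=T, N=T, S=T, A=F

E ⊕ K = T ⊕ F = True ✓
B ⊕ S = T ⊕ T = False ✓
A ⊕ B = F ⊕ T = True ✓
N ⊕ S = T ⊕ T = False ✓
B ⊕ N ⊕ S = T ⊕ T ⊕ T = True ✓
A ⊕ K = F ⊕ F = False ✓
A ⊕ E ⊕ N = F ⊕ T ⊕ T = False ✓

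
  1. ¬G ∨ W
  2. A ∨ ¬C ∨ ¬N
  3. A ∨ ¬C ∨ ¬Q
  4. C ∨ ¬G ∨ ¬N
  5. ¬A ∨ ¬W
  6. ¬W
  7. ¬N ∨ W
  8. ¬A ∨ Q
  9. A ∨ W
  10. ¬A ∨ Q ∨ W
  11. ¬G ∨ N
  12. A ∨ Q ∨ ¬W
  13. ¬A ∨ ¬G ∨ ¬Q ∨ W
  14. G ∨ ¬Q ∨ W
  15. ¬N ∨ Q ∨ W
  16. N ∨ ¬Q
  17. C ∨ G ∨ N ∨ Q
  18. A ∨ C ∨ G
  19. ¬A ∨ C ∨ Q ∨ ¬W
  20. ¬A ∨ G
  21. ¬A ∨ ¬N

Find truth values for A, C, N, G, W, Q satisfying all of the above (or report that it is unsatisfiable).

No satisfying assignment exists.

Case A = True:
  (¬A ∨ ¬W) forces W = False.
  (¬G ∨ W) forces G = False.
  Clause (¬A ∨ G) is falsified — contradiction.
Case A = False:
  (¬W) forces W = False.
  Clause (A ∨ W) is falsified — contradiction.
Both cases fail, so the formula is unsatisfiable.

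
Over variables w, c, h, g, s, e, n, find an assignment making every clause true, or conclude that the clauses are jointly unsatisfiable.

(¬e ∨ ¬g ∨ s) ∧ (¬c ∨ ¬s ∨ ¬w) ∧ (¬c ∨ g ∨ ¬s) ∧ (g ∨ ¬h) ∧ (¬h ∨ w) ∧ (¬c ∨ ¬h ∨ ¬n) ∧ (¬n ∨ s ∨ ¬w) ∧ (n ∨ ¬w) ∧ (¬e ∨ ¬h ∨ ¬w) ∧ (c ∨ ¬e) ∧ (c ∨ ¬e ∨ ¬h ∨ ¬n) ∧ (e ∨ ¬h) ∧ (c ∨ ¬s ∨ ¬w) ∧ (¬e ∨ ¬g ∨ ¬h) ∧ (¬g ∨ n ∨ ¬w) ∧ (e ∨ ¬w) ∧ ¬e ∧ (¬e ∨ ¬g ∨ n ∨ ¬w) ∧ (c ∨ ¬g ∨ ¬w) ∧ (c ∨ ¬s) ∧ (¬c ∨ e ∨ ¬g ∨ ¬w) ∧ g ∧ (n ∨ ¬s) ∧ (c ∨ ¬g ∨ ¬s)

w = False, c = True, h = False, g = True, s = False, e = False, n = True

Unit clause (¬e) forces e = False.
Unit clause (g) forces g = True.
In (e ∨ ¬h) only ¬h is left, so h = False.
In (e ∨ ¬w) only ¬w is left, so w = False.
Set c = True.
Set s = False.
Set n = True.
All clauses satisfied.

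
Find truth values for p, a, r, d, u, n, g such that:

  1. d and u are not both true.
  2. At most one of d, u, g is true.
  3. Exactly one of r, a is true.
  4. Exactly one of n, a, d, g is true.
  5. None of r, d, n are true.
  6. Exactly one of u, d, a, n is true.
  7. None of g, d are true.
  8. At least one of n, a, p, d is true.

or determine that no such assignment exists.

p: False; a: True; r: False; d: False; u: False; n: False; g: False

  (1) d=F, u=F — not both ✓
  (2) {d, u, g}: 0 true — at most one ✓
  (3) {r, a}: 1 true — exactly one ✓
  (4) {n, a, d, g}: 1 true — exactly one ✓
  (5) {r, d, n}: 0 true — none ✓
  (6) {u, d, a, n}: 1 true — exactly one ✓
  (7) {g, d}: 0 true — none ✓
  (8) {n, a, p, d}: 1 true — at least one ✓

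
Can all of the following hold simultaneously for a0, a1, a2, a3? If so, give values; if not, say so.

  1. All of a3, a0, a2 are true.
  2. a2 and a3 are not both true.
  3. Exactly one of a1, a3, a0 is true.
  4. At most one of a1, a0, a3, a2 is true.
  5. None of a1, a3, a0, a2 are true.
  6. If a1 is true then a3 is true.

The formula is unsatisfiable.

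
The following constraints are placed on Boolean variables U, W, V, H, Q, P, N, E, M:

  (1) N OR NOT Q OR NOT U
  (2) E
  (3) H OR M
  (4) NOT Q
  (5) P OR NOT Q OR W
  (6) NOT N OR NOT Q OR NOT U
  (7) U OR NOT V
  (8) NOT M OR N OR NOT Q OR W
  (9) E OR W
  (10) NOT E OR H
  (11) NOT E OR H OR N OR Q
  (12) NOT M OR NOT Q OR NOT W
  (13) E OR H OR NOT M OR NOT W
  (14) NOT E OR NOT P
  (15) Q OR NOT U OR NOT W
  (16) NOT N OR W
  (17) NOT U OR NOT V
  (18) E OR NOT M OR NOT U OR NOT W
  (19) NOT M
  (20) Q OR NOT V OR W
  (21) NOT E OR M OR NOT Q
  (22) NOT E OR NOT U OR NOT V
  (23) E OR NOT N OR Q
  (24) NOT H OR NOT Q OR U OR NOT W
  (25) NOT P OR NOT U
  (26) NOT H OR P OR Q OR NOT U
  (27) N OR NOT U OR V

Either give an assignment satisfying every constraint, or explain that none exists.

U: False; W: True; V: False; H: True; Q: False; P: False; N: True; E: True; M: False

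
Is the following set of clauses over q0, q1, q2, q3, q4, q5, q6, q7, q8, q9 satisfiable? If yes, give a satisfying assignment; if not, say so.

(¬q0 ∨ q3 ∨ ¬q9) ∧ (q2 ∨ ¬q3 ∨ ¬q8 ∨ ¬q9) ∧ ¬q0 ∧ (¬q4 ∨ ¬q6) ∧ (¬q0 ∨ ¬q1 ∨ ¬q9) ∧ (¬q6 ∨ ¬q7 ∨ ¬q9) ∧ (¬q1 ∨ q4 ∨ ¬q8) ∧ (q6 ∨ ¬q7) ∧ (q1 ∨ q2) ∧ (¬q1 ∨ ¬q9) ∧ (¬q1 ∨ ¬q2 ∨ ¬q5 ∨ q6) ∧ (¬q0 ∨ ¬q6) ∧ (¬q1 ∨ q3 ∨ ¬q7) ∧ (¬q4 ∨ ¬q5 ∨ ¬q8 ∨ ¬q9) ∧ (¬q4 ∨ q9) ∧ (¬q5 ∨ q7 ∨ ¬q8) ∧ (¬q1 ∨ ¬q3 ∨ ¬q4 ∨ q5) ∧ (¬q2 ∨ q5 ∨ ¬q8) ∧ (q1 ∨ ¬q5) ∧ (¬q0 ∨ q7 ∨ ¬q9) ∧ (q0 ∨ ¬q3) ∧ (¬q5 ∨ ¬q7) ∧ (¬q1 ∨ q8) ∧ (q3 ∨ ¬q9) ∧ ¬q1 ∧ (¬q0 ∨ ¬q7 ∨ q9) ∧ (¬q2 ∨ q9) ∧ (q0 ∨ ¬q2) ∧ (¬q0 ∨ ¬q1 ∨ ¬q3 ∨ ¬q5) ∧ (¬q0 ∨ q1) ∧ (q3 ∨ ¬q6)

Unsatisfiable — no assignment works.

Case q1 = True:
  Clause (¬q1) is falsified — contradiction.
Case q1 = False:
  (¬q0) forces q0 = False.
  (q1 ∨ q2) forces q2 = True.
  Clause (q0 ∨ ¬q2) is falsified — contradiction.
Both cases fail, so the formula is unsatisfiable.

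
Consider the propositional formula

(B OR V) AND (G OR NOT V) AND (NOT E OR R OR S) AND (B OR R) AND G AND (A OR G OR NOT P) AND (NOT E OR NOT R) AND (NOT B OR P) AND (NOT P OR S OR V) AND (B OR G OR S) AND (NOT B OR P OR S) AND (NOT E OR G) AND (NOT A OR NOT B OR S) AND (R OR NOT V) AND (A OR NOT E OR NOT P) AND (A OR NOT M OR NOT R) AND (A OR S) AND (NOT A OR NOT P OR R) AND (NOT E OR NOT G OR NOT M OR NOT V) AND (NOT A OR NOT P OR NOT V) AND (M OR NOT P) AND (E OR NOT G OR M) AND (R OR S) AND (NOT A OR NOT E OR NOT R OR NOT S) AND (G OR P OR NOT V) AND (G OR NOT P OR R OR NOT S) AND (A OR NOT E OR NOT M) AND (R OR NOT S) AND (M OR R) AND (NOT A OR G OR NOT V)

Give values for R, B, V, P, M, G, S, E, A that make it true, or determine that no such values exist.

R = True, B = False, V = True, P = False, M = True, G = True, S = False, E = False, A = True

Unit clause (G) forces G = True.
Try R = False:
  (B OR R) forces B = True.
  (NOT B OR P) forces P = True.
  (R OR NOT V) forces V = False.
  (NOT P OR S OR V) forces S = True.
  clause (R OR NOT S) is falsified — backtrack.
So R = True.
  then (NOT E OR NOT R) forces E = False.
  then (E OR NOT G OR M) forces M = True.
  then (A OR NOT M OR NOT R) forces A = True.
Set B = False.
  then (B OR V) forces V = True.
  then (NOT A OR NOT P OR NOT V) forces P = False.
Set S = False.
All clauses satisfied.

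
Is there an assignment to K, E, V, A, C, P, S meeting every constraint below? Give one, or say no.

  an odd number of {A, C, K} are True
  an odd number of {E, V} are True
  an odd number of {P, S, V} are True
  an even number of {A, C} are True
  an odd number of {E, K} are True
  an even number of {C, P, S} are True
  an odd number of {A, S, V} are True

K = True, E = False, V = True, A = False, C = False, P = False, S = False

{A, C, K}: 1 true → odd ✓
{E, V}: 1 true → odd ✓
{P, S, V}: 1 true → odd ✓
{A, C}: 0 true → even ✓
{E, K}: 1 true → odd ✓
{C, P, S}: 0 true → even ✓
{A, S, V}: 1 true → odd ✓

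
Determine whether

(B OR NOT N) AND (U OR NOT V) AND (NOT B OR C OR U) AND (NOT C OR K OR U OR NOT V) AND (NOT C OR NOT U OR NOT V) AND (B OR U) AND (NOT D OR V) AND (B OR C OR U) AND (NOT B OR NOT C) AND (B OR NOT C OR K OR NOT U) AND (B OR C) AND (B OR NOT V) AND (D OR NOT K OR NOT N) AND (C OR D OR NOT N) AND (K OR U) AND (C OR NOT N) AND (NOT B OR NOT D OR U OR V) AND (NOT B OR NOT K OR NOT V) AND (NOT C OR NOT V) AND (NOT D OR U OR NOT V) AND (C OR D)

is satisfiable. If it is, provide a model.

C = False; K = False; D = True; B = True; V = True; U = True; N = False

Set C = False.
  then (B OR C) forces B = True.
  then (C OR NOT N) forces N = False.
  then (C OR D) forces D = True.
  then (NOT B OR C OR U) forces U = True.
  then (NOT D OR V) forces V = True.
  then (NOT B OR NOT K OR NOT V) forces K = False.
All clauses satisfied.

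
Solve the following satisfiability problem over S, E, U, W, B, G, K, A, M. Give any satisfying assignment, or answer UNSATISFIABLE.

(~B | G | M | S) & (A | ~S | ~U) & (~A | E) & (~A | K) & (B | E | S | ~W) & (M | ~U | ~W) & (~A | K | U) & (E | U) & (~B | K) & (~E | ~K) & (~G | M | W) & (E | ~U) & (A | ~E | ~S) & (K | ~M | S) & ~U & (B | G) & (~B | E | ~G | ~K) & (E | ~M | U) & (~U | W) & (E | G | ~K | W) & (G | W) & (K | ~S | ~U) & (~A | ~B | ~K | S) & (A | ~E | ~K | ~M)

S: False, E: True, U: False, W: True, B: False, G: True, K: False, A: False, M: False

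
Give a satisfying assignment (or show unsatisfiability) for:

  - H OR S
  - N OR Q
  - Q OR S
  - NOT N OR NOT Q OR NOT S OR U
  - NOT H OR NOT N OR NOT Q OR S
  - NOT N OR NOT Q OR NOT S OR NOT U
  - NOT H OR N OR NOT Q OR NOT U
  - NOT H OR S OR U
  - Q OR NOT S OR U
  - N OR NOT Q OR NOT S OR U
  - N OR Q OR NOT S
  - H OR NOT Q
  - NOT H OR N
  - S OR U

U = True, H = False, Q = False, N = True, S = True

Set U = True.
Set H = False.
  then (H OR S) forces S = True.
  then (H OR NOT Q) forces Q = False.
  then (N OR Q) forces N = True.
All clauses satisfied.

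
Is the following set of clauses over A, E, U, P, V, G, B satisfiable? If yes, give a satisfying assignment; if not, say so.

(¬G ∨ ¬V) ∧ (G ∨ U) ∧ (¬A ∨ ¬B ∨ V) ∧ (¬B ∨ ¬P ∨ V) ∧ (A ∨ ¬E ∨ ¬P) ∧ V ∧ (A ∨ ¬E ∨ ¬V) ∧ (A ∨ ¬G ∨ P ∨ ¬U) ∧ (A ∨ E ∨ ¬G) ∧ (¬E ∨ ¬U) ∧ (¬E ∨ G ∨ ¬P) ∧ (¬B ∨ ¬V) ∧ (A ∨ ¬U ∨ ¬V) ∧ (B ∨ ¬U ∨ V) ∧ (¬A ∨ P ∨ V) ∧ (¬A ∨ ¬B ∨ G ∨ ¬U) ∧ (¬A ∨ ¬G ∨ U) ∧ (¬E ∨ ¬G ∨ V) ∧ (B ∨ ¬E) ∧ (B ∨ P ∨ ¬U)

A=T; E=F; U=T; P=T; V=T; G=F; B=F

Unit clause (V) forces V = True.
In (¬B ∨ ¬V) only ¬B is left, so B = False.
In (B ∨ ¬E) only ¬E is left, so E = False.
In (¬G ∨ ¬V) only ¬G is left, so G = False.
In (G ∨ U) only U is left, so U = True.
In (A ∨ ¬U ∨ ¬V) only A is left, so A = True.
In (B ∨ P ∨ ¬U) only P is left, so P = True.
All clauses satisfied.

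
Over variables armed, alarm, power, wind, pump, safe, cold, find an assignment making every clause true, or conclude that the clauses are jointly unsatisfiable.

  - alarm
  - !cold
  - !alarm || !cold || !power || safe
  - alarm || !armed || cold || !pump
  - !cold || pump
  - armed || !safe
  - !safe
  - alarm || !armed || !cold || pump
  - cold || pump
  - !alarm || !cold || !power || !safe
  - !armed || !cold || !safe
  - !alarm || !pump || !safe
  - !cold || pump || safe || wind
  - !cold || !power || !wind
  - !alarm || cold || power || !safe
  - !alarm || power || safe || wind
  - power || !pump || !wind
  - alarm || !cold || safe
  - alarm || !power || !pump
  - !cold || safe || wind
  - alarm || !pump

armed=T, alarm=T, power=T, wind=T, pump=T, safe=F, cold=F

Unit clause (alarm) forces alarm = True.
Unit clause (!cold) forces cold = False.
Unit clause (!safe) forces safe = False.
In (cold || pump) only pump is left, so pump = True.
Set armed = True.
Try power = False:
  (!alarm || power || safe || wind) forces wind = True.
  clause (power || !pump || !wind) is falsified — backtrack.
So power = True.
Set wind = True.
All clauses satisfied.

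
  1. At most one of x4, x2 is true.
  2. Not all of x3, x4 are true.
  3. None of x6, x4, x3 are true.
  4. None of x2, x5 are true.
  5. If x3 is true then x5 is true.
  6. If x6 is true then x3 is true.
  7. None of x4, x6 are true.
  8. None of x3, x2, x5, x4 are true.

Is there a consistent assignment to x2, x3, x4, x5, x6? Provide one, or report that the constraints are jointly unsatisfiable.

x2 = False; x3 = False; x4 = False; x5 = False; x6 = False

  (1) {x4, x2}: 0 true — at most one ✓
  (2) {x3, x4}: 0/2 true — not all ✓
  (3) {x6, x4, x3}: 0 true — none ✓
  (4) {x2, x5}: 0 true — none ✓
  (5) x3=F ⇒ x5: vacuous ✓
  (6) x6=F ⇒ x3: vacuous ✓
  (7) {x4, x6}: 0 true — none ✓
  (8) {x3, x2, x5, x4}: 0 true — none ✓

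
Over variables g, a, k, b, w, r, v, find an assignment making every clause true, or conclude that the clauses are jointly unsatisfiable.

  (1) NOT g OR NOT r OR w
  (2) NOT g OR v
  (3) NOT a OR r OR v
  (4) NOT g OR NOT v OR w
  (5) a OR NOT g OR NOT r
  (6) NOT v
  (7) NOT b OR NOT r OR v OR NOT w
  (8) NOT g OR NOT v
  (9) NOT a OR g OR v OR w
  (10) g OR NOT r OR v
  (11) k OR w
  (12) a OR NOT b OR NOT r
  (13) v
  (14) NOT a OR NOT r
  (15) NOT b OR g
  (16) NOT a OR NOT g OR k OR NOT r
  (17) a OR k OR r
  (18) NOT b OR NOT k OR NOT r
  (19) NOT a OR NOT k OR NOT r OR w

The formula is unsatisfiable.

Case v = True:
  Clause (NOT v) is falsified — contradiction.
Case v = False:
  Clause (v) is falsified — contradiction.
Both cases fail, so the formula is unsatisfiable.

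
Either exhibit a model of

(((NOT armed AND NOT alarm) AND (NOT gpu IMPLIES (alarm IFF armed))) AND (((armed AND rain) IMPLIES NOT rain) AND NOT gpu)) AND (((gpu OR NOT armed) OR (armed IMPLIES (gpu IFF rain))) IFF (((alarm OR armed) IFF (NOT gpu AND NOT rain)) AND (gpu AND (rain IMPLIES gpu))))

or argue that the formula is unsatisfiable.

Unsatisfiable — no assignment works.

Case armed = True: the conjunct NOT armed is False.
Case armed = False: the formula simplifies to ((NOT alarm AND (NOT gpu IMPLIES NOT alarm)) AND NOT gpu) AND ((alarm IFF (NOT gpu AND NOT rain)) AND (gpu AND (rain IMPLIES gpu))).
  gpu = True: the conjunct NOT gpu is False.
  gpu = False: the conjunct gpu is False.
Both cases fail — unsatisfiable.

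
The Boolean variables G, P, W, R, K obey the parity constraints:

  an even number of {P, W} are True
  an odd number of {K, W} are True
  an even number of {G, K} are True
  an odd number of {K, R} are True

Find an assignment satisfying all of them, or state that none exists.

G: True, P: False, W: False, R: False, K: True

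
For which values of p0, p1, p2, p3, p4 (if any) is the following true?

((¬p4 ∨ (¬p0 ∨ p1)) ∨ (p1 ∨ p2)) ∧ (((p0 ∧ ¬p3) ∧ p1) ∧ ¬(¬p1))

p0=T, p1=T, p2=T, p3=F, p4=T

  (¬p4 ∨ (¬p0 ∨ p1)) ∨ (p1 ∨ p2) = True
    ¬p4 ∨ (¬p0 ∨ p1) = True
      ¬p4 = False
      ¬p0 ∨ p1 = True
        ¬p0 = False
    p1 ∨ p2 = True
  ((p0 ∧ ¬p3) ∧ p1) ∧ ¬(¬p1) = True
    (p0 ∧ ¬p3) ∧ p1 = True
      p0 ∧ ¬p3 = True
        ¬p3 = True
    ¬(¬p1) = True
      ¬p1 = False
Both conjuncts True, so the formula holds.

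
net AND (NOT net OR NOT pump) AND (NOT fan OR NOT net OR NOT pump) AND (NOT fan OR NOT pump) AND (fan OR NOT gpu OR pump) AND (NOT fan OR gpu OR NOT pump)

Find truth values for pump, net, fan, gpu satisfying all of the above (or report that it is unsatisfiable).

pump = False; net = True; fan = False; gpu = False

Unit clause (net) forces net = True.
In (NOT net OR NOT pump) only NOT pump is left, so pump = False.
Set fan = False.
  then (fan OR NOT gpu OR pump) forces gpu = False.
All clauses satisfied.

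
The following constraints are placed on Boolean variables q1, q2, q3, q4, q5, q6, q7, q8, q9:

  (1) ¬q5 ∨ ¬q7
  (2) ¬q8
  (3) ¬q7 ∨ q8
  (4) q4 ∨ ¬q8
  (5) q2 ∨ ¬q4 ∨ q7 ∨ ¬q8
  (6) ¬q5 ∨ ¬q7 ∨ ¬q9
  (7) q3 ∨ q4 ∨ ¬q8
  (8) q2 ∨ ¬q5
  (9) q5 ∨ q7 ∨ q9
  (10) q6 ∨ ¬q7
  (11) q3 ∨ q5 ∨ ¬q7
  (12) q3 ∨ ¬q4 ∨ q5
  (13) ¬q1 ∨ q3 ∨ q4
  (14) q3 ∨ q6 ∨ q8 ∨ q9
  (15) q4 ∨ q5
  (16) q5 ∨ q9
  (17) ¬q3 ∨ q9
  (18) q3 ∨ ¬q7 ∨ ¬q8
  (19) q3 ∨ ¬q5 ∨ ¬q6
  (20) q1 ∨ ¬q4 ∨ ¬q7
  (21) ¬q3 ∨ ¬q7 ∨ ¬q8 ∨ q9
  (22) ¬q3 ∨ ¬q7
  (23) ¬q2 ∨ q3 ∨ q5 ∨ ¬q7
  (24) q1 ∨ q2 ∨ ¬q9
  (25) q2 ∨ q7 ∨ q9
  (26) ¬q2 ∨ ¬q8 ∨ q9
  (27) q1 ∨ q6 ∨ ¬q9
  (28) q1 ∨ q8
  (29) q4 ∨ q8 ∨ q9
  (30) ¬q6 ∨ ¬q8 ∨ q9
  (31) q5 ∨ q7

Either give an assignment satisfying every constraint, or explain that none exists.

Unit clause (¬q8) forces q8 = False.
In (¬q7 ∨ q8) only ¬q7 is left, so q7 = False.
In (q1 ∨ q8) only q1 is left, so q1 = True.
In (q5 ∨ q7) only q5 is left, so q5 = True.
In (q2 ∨ ¬q5) only q2 is left, so q2 = True.
Set q3 = True.
  then (¬q3 ∨ q9) forces q9 = True.
Set q4 = True.
Set q6 = False.
All clauses satisfied.

q1: True; q2: True; q3: True; q4: True; q5: True; q6: False; q7: False; q8: False; q9: True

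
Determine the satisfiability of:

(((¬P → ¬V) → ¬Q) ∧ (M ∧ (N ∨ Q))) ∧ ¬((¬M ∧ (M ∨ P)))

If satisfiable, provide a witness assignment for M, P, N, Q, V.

M=T, P=T, N=T, Q=F, V=T

  ((¬P → ¬V) → ¬Q) ∧ (M ∧ (N ∨ Q)) = True
    (¬P → ¬V) → ¬Q = True
      ¬P → ¬V = True
        ¬P = False
        ¬V = False
      ¬Q = True
    M ∧ (N ∨ Q) = True
      N ∨ Q = True
  ¬((¬M ∧ (M ∨ P))) = True
    ¬M ∧ (M ∨ P) = False
      ¬M = False
      M ∨ P = True
Both conjuncts True, so the formula holds.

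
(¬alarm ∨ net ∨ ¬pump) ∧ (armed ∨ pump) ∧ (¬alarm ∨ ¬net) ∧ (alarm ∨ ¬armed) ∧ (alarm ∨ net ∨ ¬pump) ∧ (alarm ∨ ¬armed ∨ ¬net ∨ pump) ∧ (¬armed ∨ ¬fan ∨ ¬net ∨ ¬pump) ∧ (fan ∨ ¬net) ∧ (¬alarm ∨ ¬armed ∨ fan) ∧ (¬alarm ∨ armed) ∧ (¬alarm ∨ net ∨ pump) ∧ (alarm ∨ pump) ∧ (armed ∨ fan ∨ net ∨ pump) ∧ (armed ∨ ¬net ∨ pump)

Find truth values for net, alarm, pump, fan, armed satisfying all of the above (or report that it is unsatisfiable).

net: True; alarm: False; pump: True; fan: True; armed: False

Set net = True.
  then (¬alarm ∨ ¬net) forces alarm = False.
  then (alarm ∨ ¬armed) forces armed = False.
  then (fan ∨ ¬net) forces fan = True.
  then (alarm ∨ pump) forces pump = True.
All clauses satisfied.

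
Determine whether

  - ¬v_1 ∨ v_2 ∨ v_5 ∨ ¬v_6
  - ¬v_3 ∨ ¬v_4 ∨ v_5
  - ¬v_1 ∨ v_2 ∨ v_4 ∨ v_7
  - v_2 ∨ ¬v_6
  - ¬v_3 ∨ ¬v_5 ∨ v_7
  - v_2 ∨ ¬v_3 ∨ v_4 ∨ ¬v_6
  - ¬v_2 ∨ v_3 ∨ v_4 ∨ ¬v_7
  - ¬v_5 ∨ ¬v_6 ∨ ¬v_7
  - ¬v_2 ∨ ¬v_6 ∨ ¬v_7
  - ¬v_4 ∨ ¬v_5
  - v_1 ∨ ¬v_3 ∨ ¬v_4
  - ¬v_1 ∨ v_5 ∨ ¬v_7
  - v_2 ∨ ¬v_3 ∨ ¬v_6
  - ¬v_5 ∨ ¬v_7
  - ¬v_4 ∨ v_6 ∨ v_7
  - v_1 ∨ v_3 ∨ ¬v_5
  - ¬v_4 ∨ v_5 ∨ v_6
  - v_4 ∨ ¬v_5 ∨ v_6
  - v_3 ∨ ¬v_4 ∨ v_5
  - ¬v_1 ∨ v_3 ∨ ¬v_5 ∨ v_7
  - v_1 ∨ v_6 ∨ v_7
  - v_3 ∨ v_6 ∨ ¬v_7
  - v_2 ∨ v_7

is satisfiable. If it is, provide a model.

v_1 = False; v_2 = True; v_3 = True; v_4 = False; v_5 = False; v_6 = True; v_7 = False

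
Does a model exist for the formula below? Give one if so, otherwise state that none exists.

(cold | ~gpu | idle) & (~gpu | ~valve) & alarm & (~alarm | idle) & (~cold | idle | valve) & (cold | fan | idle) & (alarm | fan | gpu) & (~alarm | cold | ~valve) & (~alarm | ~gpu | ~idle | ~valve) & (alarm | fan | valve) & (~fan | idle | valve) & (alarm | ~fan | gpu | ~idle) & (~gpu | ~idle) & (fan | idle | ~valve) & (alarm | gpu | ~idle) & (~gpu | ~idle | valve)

Unit clause (alarm) forces alarm = True.
In (~alarm | idle) only idle is left, so idle = True.
In (~gpu | ~idle) only ~gpu is left, so gpu = False.
Set fan = True.
Set valve = False.
Set cold = True.
All clauses satisfied.

fan=T, gpu=F, alarm=T, valve=F, cold=T, idle=T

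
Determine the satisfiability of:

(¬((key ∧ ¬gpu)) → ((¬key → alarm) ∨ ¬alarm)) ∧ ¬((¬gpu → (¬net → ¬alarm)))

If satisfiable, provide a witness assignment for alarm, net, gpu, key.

alarm = True; net = False; gpu = False; key = False

  ¬((key ∧ ¬gpu)) → ((¬key → alarm) ∨ ¬alarm) = True
    ¬((key ∧ ¬gpu)) = True
      key ∧ ¬gpu = False
        ¬gpu = True
    (¬key → alarm) ∨ ¬alarm = True
      ¬key → alarm = True
        ¬key = True
      ¬alarm = False
  ¬((¬gpu → (¬net → ¬alarm))) = True
    ¬gpu → (¬net → ¬alarm) = False
      ¬gpu = True
      ¬net → ¬alarm = False
        ¬net = True
        ¬alarm = False
Both conjuncts True, so the formula holds.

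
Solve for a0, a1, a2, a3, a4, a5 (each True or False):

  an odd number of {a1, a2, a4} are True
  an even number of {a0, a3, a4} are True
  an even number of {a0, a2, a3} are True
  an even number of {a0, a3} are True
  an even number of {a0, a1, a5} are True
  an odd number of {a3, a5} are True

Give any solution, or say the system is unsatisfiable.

a0 = False, a1 = True, a2 = False, a3 = False, a4 = False, a5 = True

{a1, a2, a4}: 1 true → odd ✓
{a0, a3, a4}: 0 true → even ✓
{a0, a2, a3}: 0 true → even ✓
{a0, a3}: 0 true → even ✓
{a0, a1, a5}: 2 true → even ✓
{a3, a5}: 1 true → odd ✓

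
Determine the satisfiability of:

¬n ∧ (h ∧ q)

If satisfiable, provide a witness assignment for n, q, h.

n = False, q = True, h = True

  ¬n = True
  h ∧ q = True
Both conjuncts True, so the formula holds.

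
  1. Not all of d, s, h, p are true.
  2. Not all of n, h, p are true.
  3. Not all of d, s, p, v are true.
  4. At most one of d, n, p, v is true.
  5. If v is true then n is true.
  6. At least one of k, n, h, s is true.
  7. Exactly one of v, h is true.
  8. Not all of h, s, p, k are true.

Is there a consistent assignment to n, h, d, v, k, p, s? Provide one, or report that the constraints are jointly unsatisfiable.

n: False; h: True; d: False; v: False; k: False; p: True; s: True

  (1) {d, s, h, p}: 3/4 true — not all ✓
  (2) {n, h, p}: 2/3 true — not all ✓
  (3) {d, s, p, v}: 2/4 true — not all ✓
  (4) {d, n, p, v}: 1 true — at most one ✓
  (5) v=F ⇒ n: vacuous ✓
  (6) {k, n, h, s}: 2 true — at least one ✓
  (7) {v, h}: 1 true — exactly one ✓
  (8) {h, s, p, k}: 3/4 true — not all ✓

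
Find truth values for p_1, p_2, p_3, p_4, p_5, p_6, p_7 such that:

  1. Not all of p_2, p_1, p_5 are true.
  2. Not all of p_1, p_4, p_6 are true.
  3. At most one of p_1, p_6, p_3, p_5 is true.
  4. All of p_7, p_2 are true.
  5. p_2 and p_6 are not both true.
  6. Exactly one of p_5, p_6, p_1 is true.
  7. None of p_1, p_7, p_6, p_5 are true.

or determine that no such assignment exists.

UNSATISFIABLE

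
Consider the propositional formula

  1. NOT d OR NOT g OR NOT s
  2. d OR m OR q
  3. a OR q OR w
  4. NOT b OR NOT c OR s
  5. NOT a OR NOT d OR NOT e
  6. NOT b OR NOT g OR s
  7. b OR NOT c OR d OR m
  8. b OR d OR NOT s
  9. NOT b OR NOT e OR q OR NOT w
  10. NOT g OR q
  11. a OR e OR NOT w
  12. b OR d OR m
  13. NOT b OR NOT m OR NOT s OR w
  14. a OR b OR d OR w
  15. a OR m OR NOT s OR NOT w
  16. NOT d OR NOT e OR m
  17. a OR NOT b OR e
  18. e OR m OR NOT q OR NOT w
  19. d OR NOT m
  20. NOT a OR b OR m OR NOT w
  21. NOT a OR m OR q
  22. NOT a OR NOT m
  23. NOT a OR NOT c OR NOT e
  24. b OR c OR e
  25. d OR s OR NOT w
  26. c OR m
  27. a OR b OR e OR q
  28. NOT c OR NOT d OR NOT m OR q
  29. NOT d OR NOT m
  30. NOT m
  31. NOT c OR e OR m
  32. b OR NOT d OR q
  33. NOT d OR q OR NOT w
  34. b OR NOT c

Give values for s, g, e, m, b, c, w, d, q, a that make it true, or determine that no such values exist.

s=T; g=T; e=T; m=F; b=T; c=T; w=F; d=F; q=T; a=F

Unit clause (NOT m) forces m = False.
In (c OR m) only c is left, so c = True.
In (NOT c OR e OR m) only e is left, so e = True.
In (b OR NOT c) only b is left, so b = True.
In (NOT b OR NOT c OR s) only s is left, so s = True.
In (NOT d OR NOT e OR m) only NOT d is left, so d = False.
In (NOT a OR NOT c OR NOT e) only NOT a is left, so a = False.
In (d OR m OR q) only q is left, so q = True.
In (a OR m OR NOT s OR NOT w) only NOT w is left, so w = False.
Set g = True.
All clauses satisfied.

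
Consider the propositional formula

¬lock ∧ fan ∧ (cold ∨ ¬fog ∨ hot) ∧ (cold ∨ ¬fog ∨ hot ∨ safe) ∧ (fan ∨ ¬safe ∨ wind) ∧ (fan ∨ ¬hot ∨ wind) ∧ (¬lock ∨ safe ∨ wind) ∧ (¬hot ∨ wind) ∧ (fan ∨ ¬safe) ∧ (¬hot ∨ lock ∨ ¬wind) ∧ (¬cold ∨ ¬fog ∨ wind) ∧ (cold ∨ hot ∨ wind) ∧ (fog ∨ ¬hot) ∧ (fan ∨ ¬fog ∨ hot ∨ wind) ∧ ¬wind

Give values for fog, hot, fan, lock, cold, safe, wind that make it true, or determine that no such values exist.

Unit clause (¬lock) forces lock = False.
Unit clause (fan) forces fan = True.
Unit clause (¬wind) forces wind = False.
In (¬hot ∨ wind) only ¬hot is left, so hot = False.
In (cold ∨ hot ∨ wind) only cold is left, so cold = True.
In (¬cold ∨ ¬fog ∨ wind) only ¬fog is left, so fog = False.
Set safe = True.
All clauses satisfied.

fog: False; hot: False; fan: True; lock: False; cold: True; safe: True; wind: False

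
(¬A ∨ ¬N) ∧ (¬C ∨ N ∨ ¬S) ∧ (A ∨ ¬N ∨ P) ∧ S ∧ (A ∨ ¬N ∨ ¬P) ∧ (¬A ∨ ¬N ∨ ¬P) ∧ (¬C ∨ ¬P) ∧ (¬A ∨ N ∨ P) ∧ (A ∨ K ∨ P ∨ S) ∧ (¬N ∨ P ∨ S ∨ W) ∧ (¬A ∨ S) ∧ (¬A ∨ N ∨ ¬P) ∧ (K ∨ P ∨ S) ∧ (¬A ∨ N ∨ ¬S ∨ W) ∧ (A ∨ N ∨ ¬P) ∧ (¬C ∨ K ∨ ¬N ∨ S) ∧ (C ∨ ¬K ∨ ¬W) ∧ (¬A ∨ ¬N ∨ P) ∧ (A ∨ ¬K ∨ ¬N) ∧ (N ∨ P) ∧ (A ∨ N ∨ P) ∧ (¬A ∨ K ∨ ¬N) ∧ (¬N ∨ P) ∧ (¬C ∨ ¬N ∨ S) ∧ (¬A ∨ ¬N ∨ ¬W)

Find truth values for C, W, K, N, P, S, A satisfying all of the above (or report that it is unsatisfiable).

The formula is unsatisfiable.

Case N = True:
  (¬A ∨ ¬N) forces A = False.
  (A ∨ ¬N ∨ P) forces P = True.
  Clause (A ∨ ¬N ∨ ¬P) is falsified — contradiction.
Case N = False:
  (S) forces S = True.
  (¬C ∨ N ∨ ¬S) forces C = False.
  (N ∨ P) forces P = True.
  (¬A ∨ N ∨ ¬P) forces A = False.
  Clause (A ∨ N ∨ ¬P) is falsified — contradiction.
Both cases fail, so the formula is unsatisfiable.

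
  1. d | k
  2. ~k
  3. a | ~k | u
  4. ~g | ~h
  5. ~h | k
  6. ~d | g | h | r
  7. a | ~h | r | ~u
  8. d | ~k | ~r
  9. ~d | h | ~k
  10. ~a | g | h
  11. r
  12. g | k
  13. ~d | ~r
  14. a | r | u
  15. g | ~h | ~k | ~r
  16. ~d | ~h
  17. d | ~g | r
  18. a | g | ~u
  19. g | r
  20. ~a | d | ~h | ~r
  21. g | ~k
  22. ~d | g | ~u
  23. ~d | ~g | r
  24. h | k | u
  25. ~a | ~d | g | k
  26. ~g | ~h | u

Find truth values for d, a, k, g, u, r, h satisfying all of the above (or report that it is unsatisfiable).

Unsatisfiable

Case r = True:
  (~k) forces k = False.
  (d | k) forces d = True.
  Clause (~d | ~r) is falsified — contradiction.
Case r = False:
  Clause (r) is falsified — contradiction.
Both cases fail, so the formula is unsatisfiable.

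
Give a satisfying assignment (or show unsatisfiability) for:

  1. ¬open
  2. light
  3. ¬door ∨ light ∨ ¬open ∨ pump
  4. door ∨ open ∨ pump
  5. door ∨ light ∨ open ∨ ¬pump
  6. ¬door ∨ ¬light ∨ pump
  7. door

Unit clause (¬open) forces open = False.
Unit clause (light) forces light = True.
Unit clause (door) forces door = True.
In (¬door ∨ ¬light ∨ pump) only pump is left, so pump = True.
Check each clause:
  (¬open): ¬open holds.
  (light): light holds.
  (¬door ∨ light ∨ ¬open ∨ pump): light holds.
  (door ∨ open ∨ pump): door holds.
  (door ∨ light ∨ open ∨ ¬pump): door holds.
  (¬door ∨ ¬light ∨ pump): pump holds.
  (door): door holds.
All clauses satisfied.

open=F, pump=T, door=T, light=T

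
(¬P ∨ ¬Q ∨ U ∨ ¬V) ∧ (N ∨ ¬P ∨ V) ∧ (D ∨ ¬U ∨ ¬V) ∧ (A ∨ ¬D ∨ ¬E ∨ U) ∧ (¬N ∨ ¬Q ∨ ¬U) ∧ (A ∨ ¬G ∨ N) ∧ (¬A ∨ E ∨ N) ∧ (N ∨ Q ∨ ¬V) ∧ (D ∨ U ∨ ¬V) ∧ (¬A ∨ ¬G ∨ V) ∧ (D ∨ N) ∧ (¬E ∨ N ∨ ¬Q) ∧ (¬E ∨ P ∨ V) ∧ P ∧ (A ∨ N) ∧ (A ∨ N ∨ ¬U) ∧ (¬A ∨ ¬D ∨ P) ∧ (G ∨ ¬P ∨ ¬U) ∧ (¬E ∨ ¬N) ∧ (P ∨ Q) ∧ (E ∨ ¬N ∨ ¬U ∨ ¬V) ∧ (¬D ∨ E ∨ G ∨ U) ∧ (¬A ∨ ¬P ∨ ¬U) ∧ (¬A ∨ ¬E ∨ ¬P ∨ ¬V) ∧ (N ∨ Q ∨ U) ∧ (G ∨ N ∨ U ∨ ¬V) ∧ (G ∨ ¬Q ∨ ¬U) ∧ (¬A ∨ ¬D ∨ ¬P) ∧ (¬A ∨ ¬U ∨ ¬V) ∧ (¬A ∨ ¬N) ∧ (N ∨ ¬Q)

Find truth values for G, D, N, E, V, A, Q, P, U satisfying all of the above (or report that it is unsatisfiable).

G=T; D=F; N=T; E=F; V=F; A=F; Q=F; P=T; U=F

Unit clause (P) forces P = True.
Set G = True.
Set D = False.
  then (D ∨ N) forces N = True.
  then (¬E ∨ ¬N) forces E = False.
  then (¬A ∨ ¬N) forces A = False.
Set V = False.
Set Q = False.
Set U = False.
All clauses satisfied.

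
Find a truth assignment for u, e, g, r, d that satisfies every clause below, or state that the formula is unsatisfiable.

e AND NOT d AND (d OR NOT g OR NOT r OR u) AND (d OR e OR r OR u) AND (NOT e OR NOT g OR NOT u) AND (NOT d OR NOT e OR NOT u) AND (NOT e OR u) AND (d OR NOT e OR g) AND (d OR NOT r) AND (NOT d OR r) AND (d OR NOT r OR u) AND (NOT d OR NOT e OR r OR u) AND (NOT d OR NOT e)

Case e = True:
  (NOT d) forces d = False.
  (NOT e OR u) forces u = True.
  (NOT e OR NOT g OR NOT u) forces g = False.
  Clause (d OR NOT e OR g) is falsified — contradiction.
Case e = False:
  Clause (e) is falsified — contradiction.
Both cases fail, so the formula is unsatisfiable.

No satisfying assignment exists.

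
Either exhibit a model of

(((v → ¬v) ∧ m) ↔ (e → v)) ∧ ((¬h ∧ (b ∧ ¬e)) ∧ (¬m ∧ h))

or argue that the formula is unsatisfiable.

Case h = True: the conjunct ¬h is False.
Case h = False: the conjunct h is False.
Both cases fail — unsatisfiable.

The formula is unsatisfiable.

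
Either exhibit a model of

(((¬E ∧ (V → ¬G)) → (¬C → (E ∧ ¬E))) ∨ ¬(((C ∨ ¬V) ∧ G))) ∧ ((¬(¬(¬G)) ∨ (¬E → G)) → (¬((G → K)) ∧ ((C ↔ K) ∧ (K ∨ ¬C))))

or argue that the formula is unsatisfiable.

E: True; C: False; K: False; G: True; V: False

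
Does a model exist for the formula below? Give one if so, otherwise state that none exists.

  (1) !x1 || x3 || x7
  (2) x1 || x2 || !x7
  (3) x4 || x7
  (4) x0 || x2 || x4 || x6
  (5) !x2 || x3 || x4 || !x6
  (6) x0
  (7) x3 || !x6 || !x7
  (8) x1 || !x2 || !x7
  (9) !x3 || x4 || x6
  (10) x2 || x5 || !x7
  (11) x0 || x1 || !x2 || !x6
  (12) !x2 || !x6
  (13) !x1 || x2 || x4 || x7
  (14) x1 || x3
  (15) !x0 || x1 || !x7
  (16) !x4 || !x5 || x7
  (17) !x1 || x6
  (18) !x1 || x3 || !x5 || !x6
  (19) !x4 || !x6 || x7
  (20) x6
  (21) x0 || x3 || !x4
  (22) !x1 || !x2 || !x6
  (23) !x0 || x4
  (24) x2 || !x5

No satisfying assignment exists.

Case x0 = True:
  (x6) forces x6 = True.
  (!x2 || !x6) forces x2 = False.
  (!x0 || x4) forces x4 = True.
  (!x4 || !x6 || x7) forces x7 = True.
  (x1 || x2 || !x7) forces x1 = True.
  (x3 || !x6 || !x7) forces x3 = True.
  (x2 || x5 || !x7) forces x5 = True.
  Clause (x2 || !x5) is falsified — contradiction.
Case x0 = False:
  Clause (x0) is falsified — contradiction.
Both cases fail, so the formula is unsatisfiable.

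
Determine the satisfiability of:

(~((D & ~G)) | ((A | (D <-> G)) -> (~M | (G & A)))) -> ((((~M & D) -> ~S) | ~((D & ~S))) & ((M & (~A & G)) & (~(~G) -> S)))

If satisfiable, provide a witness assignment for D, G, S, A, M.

D = True, G = False, S = False, A = True, M = True

  (~((D & ~G)) | ((A | (D <-> G)) -> (~M | (G & A)))) -> ((((~M & D) -> ~S) | ~((D & ~S))) & ((M & (~A & G)) & (~(~G) -> S))) = True
    ~((D & ~G)) | ((A | (D <-> G)) -> (~M | (G & A))) = False
      ~((D & ~G)) = False
        D & ~G = True
          ~G = True
      (A | (D <-> G)) -> (~M | (G & A)) = False
        A | (D <-> G) = True
          D <-> G = False
        ~M | (G & A) = False
          ~M = False
          G & A = False
    (((~M & D) -> ~S) | ~((D & ~S))) & ((M & (~A & G)) & (~(~G) -> S)) = False
      ((~M & D) -> ~S) | ~((D & ~S)) = True
        (~M & D) -> ~S = True
          ~M & D = False
            ~M = False
          ~S = True
        ~((D & ~S)) = False
          D & ~S = True
            ~S = True
      (M & (~A & G)) & (~(~G) -> S) = False
        M & (~A & G) = False
          ~A & G = False
            ~A = False
        ~(~G) -> S = True
          ~(~G) = False
            ~G = True
The formula evaluates to True.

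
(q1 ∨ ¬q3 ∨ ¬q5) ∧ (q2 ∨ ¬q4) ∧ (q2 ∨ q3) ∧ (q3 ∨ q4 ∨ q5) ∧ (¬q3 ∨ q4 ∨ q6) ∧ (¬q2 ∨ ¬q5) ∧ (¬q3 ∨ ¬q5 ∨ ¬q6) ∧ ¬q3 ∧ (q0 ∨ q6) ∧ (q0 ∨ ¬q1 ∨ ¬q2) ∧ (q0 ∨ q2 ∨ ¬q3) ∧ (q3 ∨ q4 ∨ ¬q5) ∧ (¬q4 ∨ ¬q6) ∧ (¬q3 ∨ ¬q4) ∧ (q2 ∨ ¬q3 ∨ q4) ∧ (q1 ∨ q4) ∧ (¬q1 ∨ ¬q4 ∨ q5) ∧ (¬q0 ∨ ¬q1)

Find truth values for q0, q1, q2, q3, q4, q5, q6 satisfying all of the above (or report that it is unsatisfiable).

q0: True; q1: False; q2: True; q3: False; q4: True; q5: False; q6: False

Unit clause (¬q3) forces q3 = False.
In (q2 ∨ q3) only q2 is left, so q2 = True.
In (¬q2 ∨ ¬q5) only ¬q5 is left, so q5 = False.
In (q3 ∨ q4 ∨ q5) only q4 is left, so q4 = True.
In (¬q4 ∨ ¬q6) only ¬q6 is left, so q6 = False.
In (¬q1 ∨ ¬q4 ∨ q5) only ¬q1 is left, so q1 = False.
In (q0 ∨ q6) only q0 is left, so q0 = True.
All clauses satisfied.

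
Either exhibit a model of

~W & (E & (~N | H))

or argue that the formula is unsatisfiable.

E: True, N: False, W: False, H: True

  ~W = True
  E & (~N | H) = True
    ~N | H = True
      ~N = True
Both conjuncts True, so the formula holds.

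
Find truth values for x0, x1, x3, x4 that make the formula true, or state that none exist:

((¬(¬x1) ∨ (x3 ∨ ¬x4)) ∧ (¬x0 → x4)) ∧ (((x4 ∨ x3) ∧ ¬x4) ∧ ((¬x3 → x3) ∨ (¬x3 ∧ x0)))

x0=T, x1=T, x3=T, x4=F

  (¬(¬x1) ∨ (x3 ∨ ¬x4)) ∧ (¬x0 → x4) = True
    ¬(¬x1) ∨ (x3 ∨ ¬x4) = True
      ¬(¬x1) = True
        ¬x1 = False
      x3 ∨ ¬x4 = True
        ¬x4 = True
    ¬x0 → x4 = True
      ¬x0 = False
  ((x4 ∨ x3) ∧ ¬x4) ∧ ((¬x3 → x3) ∨ (¬x3 ∧ x0)) = True
    (x4 ∨ x3) ∧ ¬x4 = True
      x4 ∨ x3 = True
      ¬x4 = True
    (¬x3 → x3) ∨ (¬x3 ∧ x0) = True
      ¬x3 → x3 = True
        ¬x3 = False
      ¬x3 ∧ x0 = False
        ¬x3 = False
Both conjuncts True, so the formula holds.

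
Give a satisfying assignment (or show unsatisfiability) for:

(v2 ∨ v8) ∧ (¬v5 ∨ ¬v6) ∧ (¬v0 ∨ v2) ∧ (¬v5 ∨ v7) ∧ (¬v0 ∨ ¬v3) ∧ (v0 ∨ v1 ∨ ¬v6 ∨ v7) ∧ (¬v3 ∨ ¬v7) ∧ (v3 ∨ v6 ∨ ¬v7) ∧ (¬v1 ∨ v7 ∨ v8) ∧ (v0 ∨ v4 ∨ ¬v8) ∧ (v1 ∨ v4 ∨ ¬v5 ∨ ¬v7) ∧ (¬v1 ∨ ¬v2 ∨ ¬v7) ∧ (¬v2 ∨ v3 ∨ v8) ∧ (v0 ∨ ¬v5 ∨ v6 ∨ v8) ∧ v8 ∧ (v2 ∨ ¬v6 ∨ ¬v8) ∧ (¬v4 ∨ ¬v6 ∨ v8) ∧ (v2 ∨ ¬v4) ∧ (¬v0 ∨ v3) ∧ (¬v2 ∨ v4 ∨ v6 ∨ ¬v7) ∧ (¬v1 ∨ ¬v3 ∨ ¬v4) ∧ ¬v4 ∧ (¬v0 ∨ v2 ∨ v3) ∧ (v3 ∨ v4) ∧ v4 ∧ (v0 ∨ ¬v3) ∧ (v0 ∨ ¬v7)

Unsatisfiable — no assignment works.

Case v4 = True:
  Clause (¬v4) is falsified — contradiction.
Case v4 = False:
  Clause (v4) is falsified — contradiction.
Both cases fail, so the formula is unsatisfiable.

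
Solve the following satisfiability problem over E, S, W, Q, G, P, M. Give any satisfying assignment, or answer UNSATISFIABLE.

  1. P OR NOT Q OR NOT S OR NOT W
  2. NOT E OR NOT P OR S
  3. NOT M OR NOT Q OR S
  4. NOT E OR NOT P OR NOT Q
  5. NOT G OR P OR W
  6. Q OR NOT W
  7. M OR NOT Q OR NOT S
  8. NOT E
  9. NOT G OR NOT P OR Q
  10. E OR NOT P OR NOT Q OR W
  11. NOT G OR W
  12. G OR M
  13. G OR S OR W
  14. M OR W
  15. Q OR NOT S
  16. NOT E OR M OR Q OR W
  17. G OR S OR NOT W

Unit clause (NOT E) forces E = False.
Set S = True.
  then (Q OR NOT S) forces Q = True.
  then (M OR NOT Q OR NOT S) forces M = True.
Set W = False.
  then (E OR NOT P OR NOT Q OR W) forces P = False.
  then (NOT G OR W) forces G = False.
All clauses satisfied.

E=F, S=T, W=F, Q=T, G=F, P=F, M=T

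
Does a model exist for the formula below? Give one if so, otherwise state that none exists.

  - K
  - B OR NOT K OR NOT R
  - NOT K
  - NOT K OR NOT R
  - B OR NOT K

The formula is unsatisfiable.

Case K = True:
  Clause (NOT K) is falsified — contradiction.
Case K = False:
  Clause (K) is falsified — contradiction.
Both cases fail, so the formula is unsatisfiable.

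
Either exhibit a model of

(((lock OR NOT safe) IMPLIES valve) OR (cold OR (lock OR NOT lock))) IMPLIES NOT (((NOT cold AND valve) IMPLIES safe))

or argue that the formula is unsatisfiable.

safe: False, cold: False, lock: False, valve: True

  (((lock OR NOT safe) IMPLIES valve) OR (cold OR (lock OR NOT lock))) IMPLIES NOT (((NOT cold AND valve) IMPLIES safe)) = True
    ((lock OR NOT safe) IMPLIES valve) OR (cold OR (lock OR NOT lock)) = True
      (lock OR NOT safe) IMPLIES valve = True
        lock OR NOT safe = True
          NOT safe = True
      cold OR (lock OR NOT lock) = True
        lock OR NOT lock = True
          NOT lock = True
    NOT (((NOT cold AND valve) IMPLIES safe)) = True
      (NOT cold AND valve) IMPLIES safe = False
        NOT cold AND valve = True
          NOT cold = True
The formula evaluates to True.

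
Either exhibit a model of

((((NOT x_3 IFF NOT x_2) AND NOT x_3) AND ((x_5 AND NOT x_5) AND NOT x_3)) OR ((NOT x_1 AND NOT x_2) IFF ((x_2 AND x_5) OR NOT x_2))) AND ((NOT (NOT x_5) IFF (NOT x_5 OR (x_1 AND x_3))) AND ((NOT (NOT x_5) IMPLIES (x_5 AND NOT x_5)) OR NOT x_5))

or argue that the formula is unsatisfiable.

Unsatisfiable

Case x_5 = True: the conjunct (NOT (NOT x_5) IMPLIES (x_5 AND NOT x_5)) OR NOT x_5 becomes (True IMPLIES False) OR NOT True = False.
Case x_5 = False: the conjunct NOT (NOT x_5) IFF (NOT x_5 OR (x_1 AND x_3)) becomes NOT True IFF (True OR (x_1 AND x_3)) = False.
Both cases fail — unsatisfiable.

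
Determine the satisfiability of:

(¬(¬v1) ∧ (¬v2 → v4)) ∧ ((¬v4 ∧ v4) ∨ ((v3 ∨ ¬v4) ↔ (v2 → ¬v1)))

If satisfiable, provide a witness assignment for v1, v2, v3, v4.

v1 = True; v2 = False; v3 = True; v4 = True

  ¬(¬v1) ∧ (¬v2 → v4) = True
    ¬(¬v1) = True
      ¬v1 = False
    ¬v2 → v4 = True
      ¬v2 = True
  (¬v4 ∧ v4) ∨ ((v3 ∨ ¬v4) ↔ (v2 → ¬v1)) = True
    ¬v4 ∧ v4 = False
      ¬v4 = False
    (v3 ∨ ¬v4) ↔ (v2 → ¬v1) = True
      v3 ∨ ¬v4 = True
        ¬v4 = False
      v2 → ¬v1 = True
        ¬v1 = False
Both conjuncts True, so the formula holds.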